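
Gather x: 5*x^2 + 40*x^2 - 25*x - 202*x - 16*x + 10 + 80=45*x^2 - 243*x + 90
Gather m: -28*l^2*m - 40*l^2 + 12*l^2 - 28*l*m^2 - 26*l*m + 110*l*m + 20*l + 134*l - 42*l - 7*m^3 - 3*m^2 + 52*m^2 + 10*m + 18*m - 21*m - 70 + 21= -28*l^2 + 112*l - 7*m^3 + m^2*(49 - 28*l) + m*(-28*l^2 + 84*l + 7) - 49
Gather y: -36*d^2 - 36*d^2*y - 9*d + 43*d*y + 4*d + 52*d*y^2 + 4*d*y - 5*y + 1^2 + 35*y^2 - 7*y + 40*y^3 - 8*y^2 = -36*d^2 - 5*d + 40*y^3 + y^2*(52*d + 27) + y*(-36*d^2 + 47*d - 12) + 1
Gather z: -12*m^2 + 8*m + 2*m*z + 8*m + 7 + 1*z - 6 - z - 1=-12*m^2 + 2*m*z + 16*m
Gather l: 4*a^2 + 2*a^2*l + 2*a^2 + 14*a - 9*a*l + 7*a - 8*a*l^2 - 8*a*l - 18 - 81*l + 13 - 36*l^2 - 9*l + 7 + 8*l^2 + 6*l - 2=6*a^2 + 21*a + l^2*(-8*a - 28) + l*(2*a^2 - 17*a - 84)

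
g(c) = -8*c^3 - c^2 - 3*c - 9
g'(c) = -24*c^2 - 2*c - 3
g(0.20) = -9.70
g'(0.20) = -4.36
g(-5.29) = 1163.17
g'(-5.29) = -664.04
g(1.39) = -36.59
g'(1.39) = -52.15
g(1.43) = -38.73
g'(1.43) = -54.94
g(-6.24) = 1914.55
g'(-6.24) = -925.02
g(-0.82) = -2.80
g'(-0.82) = -17.50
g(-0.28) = -8.06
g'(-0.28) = -4.32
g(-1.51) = 20.79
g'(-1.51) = -54.70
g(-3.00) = 207.00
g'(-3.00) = -213.00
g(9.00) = -5949.00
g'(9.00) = -1965.00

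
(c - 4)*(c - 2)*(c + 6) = c^3 - 28*c + 48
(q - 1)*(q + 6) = q^2 + 5*q - 6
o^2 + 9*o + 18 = (o + 3)*(o + 6)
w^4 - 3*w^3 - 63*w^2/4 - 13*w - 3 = (w - 6)*(w + 1/2)^2*(w + 2)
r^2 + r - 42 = (r - 6)*(r + 7)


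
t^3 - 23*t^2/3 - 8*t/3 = t*(t - 8)*(t + 1/3)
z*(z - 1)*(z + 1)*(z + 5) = z^4 + 5*z^3 - z^2 - 5*z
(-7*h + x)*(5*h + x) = -35*h^2 - 2*h*x + x^2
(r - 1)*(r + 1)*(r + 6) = r^3 + 6*r^2 - r - 6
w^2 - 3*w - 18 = (w - 6)*(w + 3)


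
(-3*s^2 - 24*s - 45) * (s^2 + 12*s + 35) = -3*s^4 - 60*s^3 - 438*s^2 - 1380*s - 1575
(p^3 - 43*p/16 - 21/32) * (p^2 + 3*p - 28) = p^5 + 3*p^4 - 491*p^3/16 - 279*p^2/32 + 2345*p/32 + 147/8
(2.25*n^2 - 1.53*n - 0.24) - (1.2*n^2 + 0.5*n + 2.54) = 1.05*n^2 - 2.03*n - 2.78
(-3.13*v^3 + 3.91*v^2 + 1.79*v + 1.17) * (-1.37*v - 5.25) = 4.2881*v^4 + 11.0758*v^3 - 22.9798*v^2 - 11.0004*v - 6.1425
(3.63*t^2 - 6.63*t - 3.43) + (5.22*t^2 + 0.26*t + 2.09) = 8.85*t^2 - 6.37*t - 1.34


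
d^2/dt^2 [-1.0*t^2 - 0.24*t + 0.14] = -2.00000000000000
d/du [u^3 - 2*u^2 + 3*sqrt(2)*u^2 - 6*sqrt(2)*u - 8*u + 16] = 3*u^2 - 4*u + 6*sqrt(2)*u - 6*sqrt(2) - 8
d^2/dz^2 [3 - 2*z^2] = -4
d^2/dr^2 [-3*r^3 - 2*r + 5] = -18*r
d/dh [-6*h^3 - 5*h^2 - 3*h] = -18*h^2 - 10*h - 3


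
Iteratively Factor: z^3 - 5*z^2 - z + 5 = (z - 5)*(z^2 - 1) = (z - 5)*(z + 1)*(z - 1)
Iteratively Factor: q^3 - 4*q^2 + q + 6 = (q - 3)*(q^2 - q - 2) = (q - 3)*(q + 1)*(q - 2)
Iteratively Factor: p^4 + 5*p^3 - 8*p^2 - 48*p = (p - 3)*(p^3 + 8*p^2 + 16*p) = p*(p - 3)*(p^2 + 8*p + 16) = p*(p - 3)*(p + 4)*(p + 4)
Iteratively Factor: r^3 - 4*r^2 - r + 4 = (r - 1)*(r^2 - 3*r - 4) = (r - 4)*(r - 1)*(r + 1)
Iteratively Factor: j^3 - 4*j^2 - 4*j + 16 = (j - 2)*(j^2 - 2*j - 8) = (j - 4)*(j - 2)*(j + 2)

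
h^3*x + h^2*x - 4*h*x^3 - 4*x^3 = (h - 2*x)*(h + 2*x)*(h*x + x)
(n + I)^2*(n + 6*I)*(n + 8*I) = n^4 + 16*I*n^3 - 77*n^2 - 110*I*n + 48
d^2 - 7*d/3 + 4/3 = (d - 4/3)*(d - 1)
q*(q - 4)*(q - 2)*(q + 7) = q^4 + q^3 - 34*q^2 + 56*q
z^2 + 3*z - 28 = (z - 4)*(z + 7)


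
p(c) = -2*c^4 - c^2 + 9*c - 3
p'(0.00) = 9.00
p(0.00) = -3.00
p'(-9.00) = 5859.00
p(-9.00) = -13287.00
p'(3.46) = -329.29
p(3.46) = -270.47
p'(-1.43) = 35.25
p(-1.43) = -26.28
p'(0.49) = 7.08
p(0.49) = 1.05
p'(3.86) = -458.82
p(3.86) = -427.16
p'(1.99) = -58.02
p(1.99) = -20.41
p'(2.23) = -84.18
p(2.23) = -37.36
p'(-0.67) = 12.75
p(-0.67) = -9.88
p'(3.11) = -237.86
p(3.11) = -171.78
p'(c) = -8*c^3 - 2*c + 9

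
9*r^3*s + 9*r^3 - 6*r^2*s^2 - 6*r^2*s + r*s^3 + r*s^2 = (-3*r + s)^2*(r*s + r)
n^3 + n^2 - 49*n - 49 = (n - 7)*(n + 1)*(n + 7)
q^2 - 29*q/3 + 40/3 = (q - 8)*(q - 5/3)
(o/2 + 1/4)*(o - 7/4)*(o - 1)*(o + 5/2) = o^4/2 + o^3/8 - 21*o^2/8 + 29*o/32 + 35/32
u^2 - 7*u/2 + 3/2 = (u - 3)*(u - 1/2)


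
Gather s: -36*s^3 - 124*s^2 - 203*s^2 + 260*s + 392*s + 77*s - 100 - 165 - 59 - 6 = -36*s^3 - 327*s^2 + 729*s - 330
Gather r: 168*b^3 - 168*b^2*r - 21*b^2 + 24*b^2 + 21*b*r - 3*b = 168*b^3 + 3*b^2 - 3*b + r*(-168*b^2 + 21*b)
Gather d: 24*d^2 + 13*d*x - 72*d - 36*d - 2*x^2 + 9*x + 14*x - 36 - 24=24*d^2 + d*(13*x - 108) - 2*x^2 + 23*x - 60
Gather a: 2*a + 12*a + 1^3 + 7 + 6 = 14*a + 14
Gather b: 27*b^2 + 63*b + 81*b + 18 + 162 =27*b^2 + 144*b + 180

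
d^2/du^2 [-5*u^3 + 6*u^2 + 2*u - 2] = 12 - 30*u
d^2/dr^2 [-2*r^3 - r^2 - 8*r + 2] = -12*r - 2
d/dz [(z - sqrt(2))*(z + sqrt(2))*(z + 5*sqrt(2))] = 3*z^2 + 10*sqrt(2)*z - 2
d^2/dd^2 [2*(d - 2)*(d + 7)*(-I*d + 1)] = -12*I*d + 4 - 20*I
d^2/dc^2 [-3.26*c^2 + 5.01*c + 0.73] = -6.52000000000000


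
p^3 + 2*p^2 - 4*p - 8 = (p - 2)*(p + 2)^2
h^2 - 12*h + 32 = (h - 8)*(h - 4)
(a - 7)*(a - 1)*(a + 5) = a^3 - 3*a^2 - 33*a + 35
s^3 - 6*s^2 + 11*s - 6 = (s - 3)*(s - 2)*(s - 1)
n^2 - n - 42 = (n - 7)*(n + 6)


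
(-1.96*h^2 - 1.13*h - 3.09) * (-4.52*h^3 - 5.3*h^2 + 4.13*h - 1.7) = 8.8592*h^5 + 15.4956*h^4 + 11.861*h^3 + 15.0421*h^2 - 10.8407*h + 5.253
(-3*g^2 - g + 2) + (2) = -3*g^2 - g + 4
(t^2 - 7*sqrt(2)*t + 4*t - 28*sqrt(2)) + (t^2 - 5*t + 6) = 2*t^2 - 7*sqrt(2)*t - t - 28*sqrt(2) + 6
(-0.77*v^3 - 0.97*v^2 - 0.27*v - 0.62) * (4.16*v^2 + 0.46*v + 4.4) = -3.2032*v^5 - 4.3894*v^4 - 4.9574*v^3 - 6.9714*v^2 - 1.4732*v - 2.728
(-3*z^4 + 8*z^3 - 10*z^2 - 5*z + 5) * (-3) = 9*z^4 - 24*z^3 + 30*z^2 + 15*z - 15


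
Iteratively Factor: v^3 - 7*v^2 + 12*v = (v - 3)*(v^2 - 4*v) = v*(v - 3)*(v - 4)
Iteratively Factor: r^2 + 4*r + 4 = (r + 2)*(r + 2)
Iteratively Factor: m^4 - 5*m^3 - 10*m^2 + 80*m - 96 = (m - 2)*(m^3 - 3*m^2 - 16*m + 48) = (m - 4)*(m - 2)*(m^2 + m - 12) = (m - 4)*(m - 2)*(m + 4)*(m - 3)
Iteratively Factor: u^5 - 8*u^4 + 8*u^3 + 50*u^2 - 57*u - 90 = (u + 2)*(u^4 - 10*u^3 + 28*u^2 - 6*u - 45) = (u - 3)*(u + 2)*(u^3 - 7*u^2 + 7*u + 15) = (u - 3)^2*(u + 2)*(u^2 - 4*u - 5) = (u - 5)*(u - 3)^2*(u + 2)*(u + 1)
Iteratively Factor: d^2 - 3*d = (d)*(d - 3)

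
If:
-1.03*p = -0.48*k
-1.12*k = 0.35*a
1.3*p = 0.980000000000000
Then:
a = -5.18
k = 1.62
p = 0.75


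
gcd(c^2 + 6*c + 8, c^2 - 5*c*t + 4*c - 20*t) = c + 4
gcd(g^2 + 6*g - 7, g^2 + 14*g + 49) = g + 7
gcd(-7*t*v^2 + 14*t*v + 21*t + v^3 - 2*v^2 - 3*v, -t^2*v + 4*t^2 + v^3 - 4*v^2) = 1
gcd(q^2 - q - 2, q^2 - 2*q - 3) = q + 1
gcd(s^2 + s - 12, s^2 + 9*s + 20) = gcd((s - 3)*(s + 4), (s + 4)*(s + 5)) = s + 4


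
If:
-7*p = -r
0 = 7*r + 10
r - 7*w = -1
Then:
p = -10/49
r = -10/7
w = -3/49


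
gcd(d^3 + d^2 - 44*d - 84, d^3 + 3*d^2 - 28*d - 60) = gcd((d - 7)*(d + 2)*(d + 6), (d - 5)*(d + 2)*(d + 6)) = d^2 + 8*d + 12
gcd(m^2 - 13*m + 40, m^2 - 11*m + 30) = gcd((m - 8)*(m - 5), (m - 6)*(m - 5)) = m - 5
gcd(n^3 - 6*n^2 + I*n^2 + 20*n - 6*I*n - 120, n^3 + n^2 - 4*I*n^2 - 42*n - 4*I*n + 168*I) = n^2 + n*(-6 - 4*I) + 24*I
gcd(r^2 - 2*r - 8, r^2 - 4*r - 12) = r + 2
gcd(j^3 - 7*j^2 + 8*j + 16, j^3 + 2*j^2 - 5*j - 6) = j + 1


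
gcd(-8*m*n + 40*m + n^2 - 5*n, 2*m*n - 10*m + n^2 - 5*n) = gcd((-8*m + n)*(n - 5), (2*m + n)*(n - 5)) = n - 5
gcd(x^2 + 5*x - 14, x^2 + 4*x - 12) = x - 2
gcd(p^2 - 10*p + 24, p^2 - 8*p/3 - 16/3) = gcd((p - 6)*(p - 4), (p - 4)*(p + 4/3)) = p - 4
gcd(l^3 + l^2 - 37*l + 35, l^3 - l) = l - 1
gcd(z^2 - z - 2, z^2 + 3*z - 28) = 1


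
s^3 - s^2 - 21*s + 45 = (s - 3)^2*(s + 5)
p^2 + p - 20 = (p - 4)*(p + 5)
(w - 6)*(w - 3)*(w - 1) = w^3 - 10*w^2 + 27*w - 18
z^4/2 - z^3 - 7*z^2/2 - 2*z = z*(z/2 + 1/2)*(z - 4)*(z + 1)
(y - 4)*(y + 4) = y^2 - 16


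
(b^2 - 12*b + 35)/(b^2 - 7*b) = (b - 5)/b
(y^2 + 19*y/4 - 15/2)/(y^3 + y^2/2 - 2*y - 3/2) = (4*y^2 + 19*y - 30)/(2*(2*y^3 + y^2 - 4*y - 3))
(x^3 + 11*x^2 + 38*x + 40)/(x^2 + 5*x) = x + 6 + 8/x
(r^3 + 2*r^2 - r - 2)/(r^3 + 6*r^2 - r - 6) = (r + 2)/(r + 6)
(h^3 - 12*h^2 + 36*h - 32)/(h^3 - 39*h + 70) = (h^2 - 10*h + 16)/(h^2 + 2*h - 35)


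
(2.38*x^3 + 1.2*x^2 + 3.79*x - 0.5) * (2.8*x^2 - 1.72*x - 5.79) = 6.664*x^5 - 0.7336*x^4 - 5.2322*x^3 - 14.8668*x^2 - 21.0841*x + 2.895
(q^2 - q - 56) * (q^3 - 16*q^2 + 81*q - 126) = q^5 - 17*q^4 + 41*q^3 + 689*q^2 - 4410*q + 7056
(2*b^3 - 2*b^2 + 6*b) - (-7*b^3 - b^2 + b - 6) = 9*b^3 - b^2 + 5*b + 6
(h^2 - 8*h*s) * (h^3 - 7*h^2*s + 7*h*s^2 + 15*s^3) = h^5 - 15*h^4*s + 63*h^3*s^2 - 41*h^2*s^3 - 120*h*s^4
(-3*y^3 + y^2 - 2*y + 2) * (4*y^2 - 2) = -12*y^5 + 4*y^4 - 2*y^3 + 6*y^2 + 4*y - 4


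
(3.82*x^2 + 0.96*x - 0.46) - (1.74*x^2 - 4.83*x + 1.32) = 2.08*x^2 + 5.79*x - 1.78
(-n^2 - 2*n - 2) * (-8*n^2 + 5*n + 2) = 8*n^4 + 11*n^3 + 4*n^2 - 14*n - 4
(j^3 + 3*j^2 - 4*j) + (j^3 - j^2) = 2*j^3 + 2*j^2 - 4*j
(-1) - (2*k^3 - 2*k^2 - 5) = -2*k^3 + 2*k^2 + 4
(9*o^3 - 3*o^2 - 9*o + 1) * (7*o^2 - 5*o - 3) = 63*o^5 - 66*o^4 - 75*o^3 + 61*o^2 + 22*o - 3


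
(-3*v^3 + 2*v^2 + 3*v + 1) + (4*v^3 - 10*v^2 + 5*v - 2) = v^3 - 8*v^2 + 8*v - 1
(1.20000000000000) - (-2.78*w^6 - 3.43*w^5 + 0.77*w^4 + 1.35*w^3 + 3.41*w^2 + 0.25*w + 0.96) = 2.78*w^6 + 3.43*w^5 - 0.77*w^4 - 1.35*w^3 - 3.41*w^2 - 0.25*w + 0.24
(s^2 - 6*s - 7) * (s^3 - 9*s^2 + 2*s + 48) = s^5 - 15*s^4 + 49*s^3 + 99*s^2 - 302*s - 336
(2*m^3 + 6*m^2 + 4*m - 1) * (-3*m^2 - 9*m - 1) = -6*m^5 - 36*m^4 - 68*m^3 - 39*m^2 + 5*m + 1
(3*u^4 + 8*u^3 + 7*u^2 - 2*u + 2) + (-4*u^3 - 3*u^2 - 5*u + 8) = 3*u^4 + 4*u^3 + 4*u^2 - 7*u + 10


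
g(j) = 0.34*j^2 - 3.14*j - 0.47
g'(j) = 0.68*j - 3.14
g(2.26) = -5.83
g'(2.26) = -1.60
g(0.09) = -0.75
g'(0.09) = -3.08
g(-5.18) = 24.92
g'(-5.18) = -6.66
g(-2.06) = 7.44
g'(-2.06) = -4.54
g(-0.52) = 1.25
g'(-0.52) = -3.49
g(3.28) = -7.11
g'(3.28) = -0.91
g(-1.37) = 4.47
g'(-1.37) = -4.07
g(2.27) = -5.85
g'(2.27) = -1.60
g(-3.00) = 12.01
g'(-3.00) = -5.18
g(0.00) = -0.47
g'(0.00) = -3.14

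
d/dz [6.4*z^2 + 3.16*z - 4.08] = 12.8*z + 3.16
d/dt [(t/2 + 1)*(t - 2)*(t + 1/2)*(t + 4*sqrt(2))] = 2*t^3 + 3*t^2/4 + 6*sqrt(2)*t^2 - 4*t + 2*sqrt(2)*t - 8*sqrt(2) - 1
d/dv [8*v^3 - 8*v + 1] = 24*v^2 - 8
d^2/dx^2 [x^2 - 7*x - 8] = 2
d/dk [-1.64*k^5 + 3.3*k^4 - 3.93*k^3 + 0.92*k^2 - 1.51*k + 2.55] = -8.2*k^4 + 13.2*k^3 - 11.79*k^2 + 1.84*k - 1.51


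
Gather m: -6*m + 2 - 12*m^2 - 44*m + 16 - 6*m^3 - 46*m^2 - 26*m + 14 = -6*m^3 - 58*m^2 - 76*m + 32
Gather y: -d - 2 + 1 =-d - 1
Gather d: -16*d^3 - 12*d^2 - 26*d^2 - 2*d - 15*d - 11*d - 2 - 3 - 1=-16*d^3 - 38*d^2 - 28*d - 6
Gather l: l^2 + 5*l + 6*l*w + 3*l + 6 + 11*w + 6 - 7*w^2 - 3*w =l^2 + l*(6*w + 8) - 7*w^2 + 8*w + 12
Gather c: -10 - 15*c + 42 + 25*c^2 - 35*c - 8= 25*c^2 - 50*c + 24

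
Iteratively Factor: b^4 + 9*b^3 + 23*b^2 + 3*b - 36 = (b + 4)*(b^3 + 5*b^2 + 3*b - 9) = (b + 3)*(b + 4)*(b^2 + 2*b - 3) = (b - 1)*(b + 3)*(b + 4)*(b + 3)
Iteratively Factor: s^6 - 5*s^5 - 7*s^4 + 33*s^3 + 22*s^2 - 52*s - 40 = (s + 1)*(s^5 - 6*s^4 - s^3 + 34*s^2 - 12*s - 40) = (s - 2)*(s + 1)*(s^4 - 4*s^3 - 9*s^2 + 16*s + 20) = (s - 2)*(s + 1)*(s + 2)*(s^3 - 6*s^2 + 3*s + 10) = (s - 2)^2*(s + 1)*(s + 2)*(s^2 - 4*s - 5) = (s - 5)*(s - 2)^2*(s + 1)*(s + 2)*(s + 1)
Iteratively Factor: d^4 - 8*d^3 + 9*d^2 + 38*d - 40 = (d + 2)*(d^3 - 10*d^2 + 29*d - 20) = (d - 1)*(d + 2)*(d^2 - 9*d + 20) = (d - 4)*(d - 1)*(d + 2)*(d - 5)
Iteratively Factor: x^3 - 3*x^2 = (x - 3)*(x^2) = x*(x - 3)*(x)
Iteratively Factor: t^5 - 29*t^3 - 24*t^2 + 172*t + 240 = (t - 5)*(t^4 + 5*t^3 - 4*t^2 - 44*t - 48) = (t - 5)*(t + 4)*(t^3 + t^2 - 8*t - 12) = (t - 5)*(t + 2)*(t + 4)*(t^2 - t - 6) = (t - 5)*(t - 3)*(t + 2)*(t + 4)*(t + 2)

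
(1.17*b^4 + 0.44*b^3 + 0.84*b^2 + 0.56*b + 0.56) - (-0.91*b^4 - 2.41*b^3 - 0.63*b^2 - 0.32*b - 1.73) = 2.08*b^4 + 2.85*b^3 + 1.47*b^2 + 0.88*b + 2.29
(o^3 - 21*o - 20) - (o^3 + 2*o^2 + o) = -2*o^2 - 22*o - 20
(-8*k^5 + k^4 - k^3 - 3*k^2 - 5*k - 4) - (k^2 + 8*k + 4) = -8*k^5 + k^4 - k^3 - 4*k^2 - 13*k - 8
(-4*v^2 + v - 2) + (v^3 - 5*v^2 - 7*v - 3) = v^3 - 9*v^2 - 6*v - 5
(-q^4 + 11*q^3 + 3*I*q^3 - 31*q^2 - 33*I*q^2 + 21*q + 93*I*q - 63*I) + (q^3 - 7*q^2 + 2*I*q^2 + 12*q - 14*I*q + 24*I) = -q^4 + 12*q^3 + 3*I*q^3 - 38*q^2 - 31*I*q^2 + 33*q + 79*I*q - 39*I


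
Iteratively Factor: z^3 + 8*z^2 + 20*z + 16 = (z + 2)*(z^2 + 6*z + 8) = (z + 2)*(z + 4)*(z + 2)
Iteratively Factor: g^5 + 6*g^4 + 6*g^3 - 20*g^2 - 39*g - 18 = (g + 3)*(g^4 + 3*g^3 - 3*g^2 - 11*g - 6) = (g + 1)*(g + 3)*(g^3 + 2*g^2 - 5*g - 6) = (g + 1)^2*(g + 3)*(g^2 + g - 6) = (g - 2)*(g + 1)^2*(g + 3)*(g + 3)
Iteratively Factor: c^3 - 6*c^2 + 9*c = (c)*(c^2 - 6*c + 9) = c*(c - 3)*(c - 3)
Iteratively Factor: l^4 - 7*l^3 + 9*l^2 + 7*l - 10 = (l - 2)*(l^3 - 5*l^2 - l + 5) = (l - 2)*(l + 1)*(l^2 - 6*l + 5) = (l - 2)*(l - 1)*(l + 1)*(l - 5)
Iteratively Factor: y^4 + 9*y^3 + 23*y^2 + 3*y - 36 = (y + 3)*(y^3 + 6*y^2 + 5*y - 12) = (y - 1)*(y + 3)*(y^2 + 7*y + 12) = (y - 1)*(y + 3)*(y + 4)*(y + 3)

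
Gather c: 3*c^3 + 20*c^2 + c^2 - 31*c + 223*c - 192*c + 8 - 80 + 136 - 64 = 3*c^3 + 21*c^2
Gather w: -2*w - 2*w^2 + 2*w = -2*w^2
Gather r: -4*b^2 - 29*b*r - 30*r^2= -4*b^2 - 29*b*r - 30*r^2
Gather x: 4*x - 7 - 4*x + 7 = 0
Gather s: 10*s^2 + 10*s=10*s^2 + 10*s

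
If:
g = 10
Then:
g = 10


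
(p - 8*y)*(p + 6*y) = p^2 - 2*p*y - 48*y^2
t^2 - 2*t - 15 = (t - 5)*(t + 3)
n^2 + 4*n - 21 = (n - 3)*(n + 7)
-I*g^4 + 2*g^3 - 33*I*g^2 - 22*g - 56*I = (g - 4*I)*(g - 2*I)*(g + 7*I)*(-I*g + 1)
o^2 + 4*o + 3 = (o + 1)*(o + 3)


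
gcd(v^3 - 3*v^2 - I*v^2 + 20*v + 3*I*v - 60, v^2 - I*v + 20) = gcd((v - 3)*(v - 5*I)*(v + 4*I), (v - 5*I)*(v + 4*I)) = v^2 - I*v + 20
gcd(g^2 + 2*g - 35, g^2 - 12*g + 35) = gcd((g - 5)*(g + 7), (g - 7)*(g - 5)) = g - 5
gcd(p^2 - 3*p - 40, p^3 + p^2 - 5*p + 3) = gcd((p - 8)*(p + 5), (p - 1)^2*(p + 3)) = 1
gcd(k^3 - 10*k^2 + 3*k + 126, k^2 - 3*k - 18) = k^2 - 3*k - 18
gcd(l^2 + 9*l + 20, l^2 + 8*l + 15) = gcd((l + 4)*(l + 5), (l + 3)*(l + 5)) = l + 5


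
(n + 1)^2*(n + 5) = n^3 + 7*n^2 + 11*n + 5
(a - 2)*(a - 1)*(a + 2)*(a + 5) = a^4 + 4*a^3 - 9*a^2 - 16*a + 20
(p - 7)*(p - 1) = p^2 - 8*p + 7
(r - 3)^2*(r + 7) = r^3 + r^2 - 33*r + 63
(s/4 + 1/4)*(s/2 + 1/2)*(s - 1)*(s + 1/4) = s^4/8 + 5*s^3/32 - 3*s^2/32 - 5*s/32 - 1/32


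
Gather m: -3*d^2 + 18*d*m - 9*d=-3*d^2 + 18*d*m - 9*d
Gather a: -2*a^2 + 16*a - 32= -2*a^2 + 16*a - 32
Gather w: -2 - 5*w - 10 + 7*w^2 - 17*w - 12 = 7*w^2 - 22*w - 24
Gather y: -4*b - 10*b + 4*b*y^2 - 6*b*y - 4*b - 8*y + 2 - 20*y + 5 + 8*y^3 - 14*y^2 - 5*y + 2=-18*b + 8*y^3 + y^2*(4*b - 14) + y*(-6*b - 33) + 9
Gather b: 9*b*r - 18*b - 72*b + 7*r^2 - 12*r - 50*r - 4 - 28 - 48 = b*(9*r - 90) + 7*r^2 - 62*r - 80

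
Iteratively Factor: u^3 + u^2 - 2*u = (u - 1)*(u^2 + 2*u) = (u - 1)*(u + 2)*(u)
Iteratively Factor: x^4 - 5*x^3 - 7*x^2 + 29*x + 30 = (x - 5)*(x^3 - 7*x - 6) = (x - 5)*(x - 3)*(x^2 + 3*x + 2) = (x - 5)*(x - 3)*(x + 2)*(x + 1)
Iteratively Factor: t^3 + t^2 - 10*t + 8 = (t - 2)*(t^2 + 3*t - 4) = (t - 2)*(t + 4)*(t - 1)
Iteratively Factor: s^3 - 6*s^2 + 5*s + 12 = (s - 3)*(s^2 - 3*s - 4) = (s - 4)*(s - 3)*(s + 1)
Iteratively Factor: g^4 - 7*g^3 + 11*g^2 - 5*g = (g - 1)*(g^3 - 6*g^2 + 5*g) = (g - 1)^2*(g^2 - 5*g) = (g - 5)*(g - 1)^2*(g)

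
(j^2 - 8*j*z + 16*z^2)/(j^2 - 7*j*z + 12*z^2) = (-j + 4*z)/(-j + 3*z)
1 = 1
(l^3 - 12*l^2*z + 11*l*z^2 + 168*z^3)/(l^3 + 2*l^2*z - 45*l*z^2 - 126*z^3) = (l - 8*z)/(l + 6*z)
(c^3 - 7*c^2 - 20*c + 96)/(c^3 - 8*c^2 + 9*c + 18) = (c^2 - 4*c - 32)/(c^2 - 5*c - 6)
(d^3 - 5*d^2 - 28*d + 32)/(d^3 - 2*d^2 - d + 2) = (d^2 - 4*d - 32)/(d^2 - d - 2)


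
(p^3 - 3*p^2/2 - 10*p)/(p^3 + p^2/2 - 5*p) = (p - 4)/(p - 2)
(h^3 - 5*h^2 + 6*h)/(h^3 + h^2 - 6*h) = (h - 3)/(h + 3)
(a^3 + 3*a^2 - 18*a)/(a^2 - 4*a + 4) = a*(a^2 + 3*a - 18)/(a^2 - 4*a + 4)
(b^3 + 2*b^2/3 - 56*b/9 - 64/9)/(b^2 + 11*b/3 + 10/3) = (9*b^2 - 12*b - 32)/(3*(3*b + 5))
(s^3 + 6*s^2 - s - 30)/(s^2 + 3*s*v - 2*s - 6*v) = (s^2 + 8*s + 15)/(s + 3*v)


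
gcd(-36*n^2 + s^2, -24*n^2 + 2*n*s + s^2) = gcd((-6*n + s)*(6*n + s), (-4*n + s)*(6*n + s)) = 6*n + s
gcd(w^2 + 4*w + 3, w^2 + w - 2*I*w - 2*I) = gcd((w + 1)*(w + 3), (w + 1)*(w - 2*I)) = w + 1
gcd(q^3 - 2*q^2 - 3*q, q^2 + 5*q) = q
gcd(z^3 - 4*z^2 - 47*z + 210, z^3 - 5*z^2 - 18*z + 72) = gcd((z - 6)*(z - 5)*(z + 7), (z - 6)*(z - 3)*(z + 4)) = z - 6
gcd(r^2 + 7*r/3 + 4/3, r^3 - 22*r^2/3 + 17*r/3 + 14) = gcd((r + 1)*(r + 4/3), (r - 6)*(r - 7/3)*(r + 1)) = r + 1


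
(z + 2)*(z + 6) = z^2 + 8*z + 12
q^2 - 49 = (q - 7)*(q + 7)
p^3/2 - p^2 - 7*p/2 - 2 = (p/2 + 1/2)*(p - 4)*(p + 1)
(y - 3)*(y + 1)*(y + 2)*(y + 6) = y^4 + 6*y^3 - 7*y^2 - 48*y - 36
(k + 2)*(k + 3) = k^2 + 5*k + 6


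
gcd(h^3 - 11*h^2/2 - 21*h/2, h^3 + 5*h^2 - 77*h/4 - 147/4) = h + 3/2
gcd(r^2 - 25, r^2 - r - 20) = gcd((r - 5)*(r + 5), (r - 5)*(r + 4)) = r - 5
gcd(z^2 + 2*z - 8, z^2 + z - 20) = 1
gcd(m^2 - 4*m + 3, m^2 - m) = m - 1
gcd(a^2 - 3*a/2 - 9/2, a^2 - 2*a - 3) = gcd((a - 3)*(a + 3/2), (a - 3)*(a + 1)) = a - 3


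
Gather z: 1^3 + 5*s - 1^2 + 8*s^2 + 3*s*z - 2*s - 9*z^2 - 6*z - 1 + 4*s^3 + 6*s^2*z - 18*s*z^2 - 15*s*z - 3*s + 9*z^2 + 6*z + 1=4*s^3 + 8*s^2 - 18*s*z^2 + z*(6*s^2 - 12*s)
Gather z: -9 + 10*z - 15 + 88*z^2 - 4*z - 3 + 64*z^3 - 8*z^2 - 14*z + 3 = 64*z^3 + 80*z^2 - 8*z - 24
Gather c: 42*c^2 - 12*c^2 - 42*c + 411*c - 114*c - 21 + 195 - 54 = 30*c^2 + 255*c + 120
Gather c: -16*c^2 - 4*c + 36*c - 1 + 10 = -16*c^2 + 32*c + 9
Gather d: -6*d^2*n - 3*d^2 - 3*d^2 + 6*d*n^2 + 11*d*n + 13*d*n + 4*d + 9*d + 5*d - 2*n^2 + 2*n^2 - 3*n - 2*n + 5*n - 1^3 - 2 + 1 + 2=d^2*(-6*n - 6) + d*(6*n^2 + 24*n + 18)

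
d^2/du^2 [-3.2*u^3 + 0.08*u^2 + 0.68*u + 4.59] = 0.16 - 19.2*u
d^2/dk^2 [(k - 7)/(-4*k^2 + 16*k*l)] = (k*(k - 4*l)*(3*k - 4*l - 7) - 4*(k - 7)*(k - 2*l)^2)/(2*k^3*(k - 4*l)^3)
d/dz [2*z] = 2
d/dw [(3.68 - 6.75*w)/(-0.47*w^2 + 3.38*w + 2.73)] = (-3.1725*w^2 + 3.4592*w - 30.8659)/(0.2209*w^4 - 3.1772*w^3 + 8.8582*w^2 + 18.4548*w + 7.4529)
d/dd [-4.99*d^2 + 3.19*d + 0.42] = 3.19 - 9.98*d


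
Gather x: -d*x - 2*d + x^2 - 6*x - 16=-2*d + x^2 + x*(-d - 6) - 16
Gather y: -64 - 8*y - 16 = -8*y - 80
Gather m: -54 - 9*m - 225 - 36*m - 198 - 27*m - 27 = -72*m - 504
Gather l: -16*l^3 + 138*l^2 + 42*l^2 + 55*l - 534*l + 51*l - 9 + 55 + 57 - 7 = -16*l^3 + 180*l^2 - 428*l + 96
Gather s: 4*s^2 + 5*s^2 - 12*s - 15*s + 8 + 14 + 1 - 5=9*s^2 - 27*s + 18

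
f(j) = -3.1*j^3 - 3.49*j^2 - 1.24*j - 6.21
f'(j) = -9.3*j^2 - 6.98*j - 1.24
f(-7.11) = 940.40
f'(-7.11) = -421.75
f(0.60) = -8.88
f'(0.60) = -8.78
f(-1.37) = -3.09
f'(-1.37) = -9.13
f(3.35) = -166.08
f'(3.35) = -128.99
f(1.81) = -38.27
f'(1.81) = -44.34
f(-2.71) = 33.22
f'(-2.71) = -50.62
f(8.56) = -2216.94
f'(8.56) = -742.43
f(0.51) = -8.16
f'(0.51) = -7.22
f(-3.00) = 49.80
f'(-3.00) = -64.00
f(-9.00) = 1982.16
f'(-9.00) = -691.72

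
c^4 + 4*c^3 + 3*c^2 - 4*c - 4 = (c - 1)*(c + 1)*(c + 2)^2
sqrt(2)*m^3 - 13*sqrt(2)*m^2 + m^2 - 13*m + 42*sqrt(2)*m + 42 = (m - 7)*(m - 6)*(sqrt(2)*m + 1)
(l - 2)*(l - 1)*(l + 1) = l^3 - 2*l^2 - l + 2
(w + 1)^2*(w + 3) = w^3 + 5*w^2 + 7*w + 3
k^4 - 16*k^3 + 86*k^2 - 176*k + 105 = (k - 7)*(k - 5)*(k - 3)*(k - 1)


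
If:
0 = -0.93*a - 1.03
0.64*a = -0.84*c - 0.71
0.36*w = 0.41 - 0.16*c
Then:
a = -1.11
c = -0.00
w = 1.14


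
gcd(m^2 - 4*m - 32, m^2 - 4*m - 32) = m^2 - 4*m - 32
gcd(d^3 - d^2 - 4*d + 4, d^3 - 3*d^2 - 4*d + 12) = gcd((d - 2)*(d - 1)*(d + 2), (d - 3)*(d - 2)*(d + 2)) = d^2 - 4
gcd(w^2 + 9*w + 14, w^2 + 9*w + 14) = w^2 + 9*w + 14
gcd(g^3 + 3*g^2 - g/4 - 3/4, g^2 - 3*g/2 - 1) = g + 1/2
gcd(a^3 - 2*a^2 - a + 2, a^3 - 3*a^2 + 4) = a^2 - a - 2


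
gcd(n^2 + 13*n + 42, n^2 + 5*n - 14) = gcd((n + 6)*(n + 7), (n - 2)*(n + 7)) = n + 7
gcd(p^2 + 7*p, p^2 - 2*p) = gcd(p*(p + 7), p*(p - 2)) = p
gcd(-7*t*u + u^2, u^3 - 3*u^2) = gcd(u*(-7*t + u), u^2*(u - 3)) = u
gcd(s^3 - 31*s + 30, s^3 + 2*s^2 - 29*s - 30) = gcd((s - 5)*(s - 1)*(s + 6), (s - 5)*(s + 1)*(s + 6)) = s^2 + s - 30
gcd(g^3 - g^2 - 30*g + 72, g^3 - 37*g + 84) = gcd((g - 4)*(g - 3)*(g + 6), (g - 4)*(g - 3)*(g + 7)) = g^2 - 7*g + 12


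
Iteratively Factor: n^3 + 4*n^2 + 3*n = (n + 1)*(n^2 + 3*n) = (n + 1)*(n + 3)*(n)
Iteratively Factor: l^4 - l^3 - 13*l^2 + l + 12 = (l - 1)*(l^3 - 13*l - 12) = (l - 1)*(l + 1)*(l^2 - l - 12) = (l - 4)*(l - 1)*(l + 1)*(l + 3)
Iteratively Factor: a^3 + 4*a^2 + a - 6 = (a + 2)*(a^2 + 2*a - 3) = (a - 1)*(a + 2)*(a + 3)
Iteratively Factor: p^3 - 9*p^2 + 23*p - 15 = (p - 3)*(p^2 - 6*p + 5) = (p - 3)*(p - 1)*(p - 5)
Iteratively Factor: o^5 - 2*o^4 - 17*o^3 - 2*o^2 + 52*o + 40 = (o + 2)*(o^4 - 4*o^3 - 9*o^2 + 16*o + 20) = (o + 2)^2*(o^3 - 6*o^2 + 3*o + 10) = (o + 1)*(o + 2)^2*(o^2 - 7*o + 10) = (o - 5)*(o + 1)*(o + 2)^2*(o - 2)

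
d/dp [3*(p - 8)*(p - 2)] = 6*p - 30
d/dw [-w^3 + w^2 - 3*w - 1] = -3*w^2 + 2*w - 3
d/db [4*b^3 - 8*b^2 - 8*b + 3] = 12*b^2 - 16*b - 8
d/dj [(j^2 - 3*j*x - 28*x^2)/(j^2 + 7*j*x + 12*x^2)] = 10*x/(j^2 + 6*j*x + 9*x^2)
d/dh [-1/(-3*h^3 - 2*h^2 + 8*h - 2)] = (-9*h^2 - 4*h + 8)/(3*h^3 + 2*h^2 - 8*h + 2)^2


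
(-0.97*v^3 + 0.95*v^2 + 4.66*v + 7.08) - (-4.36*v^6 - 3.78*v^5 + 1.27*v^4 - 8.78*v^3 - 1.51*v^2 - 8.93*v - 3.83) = 4.36*v^6 + 3.78*v^5 - 1.27*v^4 + 7.81*v^3 + 2.46*v^2 + 13.59*v + 10.91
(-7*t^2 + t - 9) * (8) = -56*t^2 + 8*t - 72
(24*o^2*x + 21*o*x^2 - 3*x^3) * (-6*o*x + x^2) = -144*o^3*x^2 - 102*o^2*x^3 + 39*o*x^4 - 3*x^5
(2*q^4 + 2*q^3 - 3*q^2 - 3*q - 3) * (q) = 2*q^5 + 2*q^4 - 3*q^3 - 3*q^2 - 3*q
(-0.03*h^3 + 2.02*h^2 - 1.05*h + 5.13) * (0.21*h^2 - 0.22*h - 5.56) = -0.0063*h^5 + 0.4308*h^4 - 0.4981*h^3 - 9.9229*h^2 + 4.7094*h - 28.5228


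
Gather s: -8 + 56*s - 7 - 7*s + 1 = 49*s - 14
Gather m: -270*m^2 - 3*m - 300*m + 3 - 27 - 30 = -270*m^2 - 303*m - 54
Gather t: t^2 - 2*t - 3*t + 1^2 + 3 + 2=t^2 - 5*t + 6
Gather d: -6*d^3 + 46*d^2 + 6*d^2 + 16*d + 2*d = -6*d^3 + 52*d^2 + 18*d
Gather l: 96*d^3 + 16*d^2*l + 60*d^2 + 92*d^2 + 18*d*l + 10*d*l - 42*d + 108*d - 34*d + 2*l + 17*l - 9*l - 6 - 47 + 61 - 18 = 96*d^3 + 152*d^2 + 32*d + l*(16*d^2 + 28*d + 10) - 10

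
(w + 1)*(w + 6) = w^2 + 7*w + 6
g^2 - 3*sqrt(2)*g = g*(g - 3*sqrt(2))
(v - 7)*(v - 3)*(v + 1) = v^3 - 9*v^2 + 11*v + 21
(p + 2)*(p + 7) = p^2 + 9*p + 14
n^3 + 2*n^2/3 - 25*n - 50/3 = (n - 5)*(n + 2/3)*(n + 5)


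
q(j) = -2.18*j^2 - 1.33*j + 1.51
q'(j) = -4.36*j - 1.33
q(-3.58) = -21.67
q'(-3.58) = 14.28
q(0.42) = 0.57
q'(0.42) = -3.16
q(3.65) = -32.39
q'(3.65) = -17.24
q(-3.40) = -19.17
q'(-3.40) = 13.49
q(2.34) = -13.54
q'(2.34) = -11.53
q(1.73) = -7.32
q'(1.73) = -8.87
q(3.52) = -30.18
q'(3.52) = -16.68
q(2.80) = -19.31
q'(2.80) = -13.54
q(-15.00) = -469.04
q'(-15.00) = 64.07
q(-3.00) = -14.12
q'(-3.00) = 11.75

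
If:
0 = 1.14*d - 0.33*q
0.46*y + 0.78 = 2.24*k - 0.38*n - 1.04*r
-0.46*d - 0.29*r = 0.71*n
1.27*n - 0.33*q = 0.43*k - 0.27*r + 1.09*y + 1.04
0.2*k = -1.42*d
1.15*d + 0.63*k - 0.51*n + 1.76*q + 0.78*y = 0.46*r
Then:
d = 0.04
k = -0.31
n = 0.52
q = 0.15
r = -1.34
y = -0.60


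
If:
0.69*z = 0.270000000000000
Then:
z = 0.39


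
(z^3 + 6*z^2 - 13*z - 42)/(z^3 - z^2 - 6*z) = (z + 7)/z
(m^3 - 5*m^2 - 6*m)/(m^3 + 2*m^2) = (m^2 - 5*m - 6)/(m*(m + 2))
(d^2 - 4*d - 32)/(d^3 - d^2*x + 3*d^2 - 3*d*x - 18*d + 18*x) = (d^2 - 4*d - 32)/(d^3 - d^2*x + 3*d^2 - 3*d*x - 18*d + 18*x)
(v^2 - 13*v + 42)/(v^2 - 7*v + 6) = (v - 7)/(v - 1)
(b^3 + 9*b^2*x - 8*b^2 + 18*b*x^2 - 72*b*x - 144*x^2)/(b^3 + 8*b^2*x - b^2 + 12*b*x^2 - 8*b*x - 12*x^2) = (b^2 + 3*b*x - 8*b - 24*x)/(b^2 + 2*b*x - b - 2*x)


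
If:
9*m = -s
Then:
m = -s/9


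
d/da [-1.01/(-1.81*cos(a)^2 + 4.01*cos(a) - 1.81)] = (3.6562*cos(a) - 4.0501)*sin(a)/(1.81*cos(a)^2 - 4.01*cos(a) + 1.81)^2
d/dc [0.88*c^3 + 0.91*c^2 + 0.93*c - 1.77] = 2.64*c^2 + 1.82*c + 0.93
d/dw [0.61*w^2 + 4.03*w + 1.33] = 1.22*w + 4.03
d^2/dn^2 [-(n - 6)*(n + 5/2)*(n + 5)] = -6*n - 3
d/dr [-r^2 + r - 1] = 1 - 2*r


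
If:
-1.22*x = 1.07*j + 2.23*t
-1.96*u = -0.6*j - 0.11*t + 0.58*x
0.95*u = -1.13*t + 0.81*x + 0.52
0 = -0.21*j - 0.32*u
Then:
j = -0.10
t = 0.20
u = 0.06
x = -0.28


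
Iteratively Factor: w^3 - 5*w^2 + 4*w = (w - 1)*(w^2 - 4*w) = (w - 4)*(w - 1)*(w)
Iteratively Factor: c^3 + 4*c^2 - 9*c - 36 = (c - 3)*(c^2 + 7*c + 12) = (c - 3)*(c + 3)*(c + 4)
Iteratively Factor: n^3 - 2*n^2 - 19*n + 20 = (n + 4)*(n^2 - 6*n + 5) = (n - 1)*(n + 4)*(n - 5)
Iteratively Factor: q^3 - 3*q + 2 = (q - 1)*(q^2 + q - 2) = (q - 1)^2*(q + 2)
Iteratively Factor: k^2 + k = (k)*(k + 1)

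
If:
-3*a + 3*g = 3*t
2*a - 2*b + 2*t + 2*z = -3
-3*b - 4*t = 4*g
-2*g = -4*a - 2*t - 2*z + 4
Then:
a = 2 - z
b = 4*z/11 + 20/11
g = 7/22 - 7*z/11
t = 4*z/11 - 37/22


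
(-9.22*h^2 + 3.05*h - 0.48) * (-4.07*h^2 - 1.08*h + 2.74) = 37.5254*h^4 - 2.4559*h^3 - 26.6032*h^2 + 8.8754*h - 1.3152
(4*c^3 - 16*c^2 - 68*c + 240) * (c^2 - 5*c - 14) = 4*c^5 - 36*c^4 - 44*c^3 + 804*c^2 - 248*c - 3360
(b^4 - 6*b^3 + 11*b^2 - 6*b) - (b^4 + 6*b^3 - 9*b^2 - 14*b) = -12*b^3 + 20*b^2 + 8*b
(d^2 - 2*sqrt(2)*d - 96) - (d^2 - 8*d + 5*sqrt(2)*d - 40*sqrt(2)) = -7*sqrt(2)*d + 8*d - 96 + 40*sqrt(2)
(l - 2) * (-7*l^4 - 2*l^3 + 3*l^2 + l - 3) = -7*l^5 + 12*l^4 + 7*l^3 - 5*l^2 - 5*l + 6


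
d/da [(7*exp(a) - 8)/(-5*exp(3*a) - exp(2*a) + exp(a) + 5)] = ((7*exp(a) - 8)*(15*exp(2*a) + 2*exp(a) - 1) - 35*exp(3*a) - 7*exp(2*a) + 7*exp(a) + 35)*exp(a)/(5*exp(3*a) + exp(2*a) - exp(a) - 5)^2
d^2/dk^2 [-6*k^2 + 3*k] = -12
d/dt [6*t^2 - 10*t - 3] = 12*t - 10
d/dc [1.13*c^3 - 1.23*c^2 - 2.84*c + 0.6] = 3.39*c^2 - 2.46*c - 2.84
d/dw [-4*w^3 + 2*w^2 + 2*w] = -12*w^2 + 4*w + 2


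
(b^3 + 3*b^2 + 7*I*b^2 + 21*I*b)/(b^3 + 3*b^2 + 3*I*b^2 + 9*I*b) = (b + 7*I)/(b + 3*I)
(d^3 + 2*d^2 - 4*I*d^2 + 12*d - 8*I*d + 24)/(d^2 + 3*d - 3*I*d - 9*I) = (d^3 + d^2*(2 - 4*I) + d*(12 - 8*I) + 24)/(d^2 + d*(3 - 3*I) - 9*I)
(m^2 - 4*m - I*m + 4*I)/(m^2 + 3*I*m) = (m^2 - 4*m - I*m + 4*I)/(m*(m + 3*I))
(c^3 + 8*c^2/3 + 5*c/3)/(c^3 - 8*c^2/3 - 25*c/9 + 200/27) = 9*c*(c + 1)/(9*c^2 - 39*c + 40)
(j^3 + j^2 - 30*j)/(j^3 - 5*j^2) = (j + 6)/j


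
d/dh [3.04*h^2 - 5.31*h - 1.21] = 6.08*h - 5.31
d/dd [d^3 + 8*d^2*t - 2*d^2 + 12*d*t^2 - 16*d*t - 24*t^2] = 3*d^2 + 16*d*t - 4*d + 12*t^2 - 16*t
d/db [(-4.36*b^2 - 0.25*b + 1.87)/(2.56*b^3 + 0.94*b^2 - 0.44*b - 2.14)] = (11.1616*b^4 + 1.28*b^3 - 12.2082*b^2 + 15.1452*b + 1.3578)/(6.5536*b^6 + 4.8128*b^5 - 1.3692*b^4 - 11.784*b^3 - 3.8296*b^2 + 1.8832*b + 4.5796)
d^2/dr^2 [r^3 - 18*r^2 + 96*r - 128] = 6*r - 36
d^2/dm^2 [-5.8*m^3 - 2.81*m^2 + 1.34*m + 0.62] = -34.8*m - 5.62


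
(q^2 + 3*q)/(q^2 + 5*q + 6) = q/(q + 2)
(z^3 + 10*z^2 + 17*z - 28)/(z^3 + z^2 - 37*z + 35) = (z + 4)/(z - 5)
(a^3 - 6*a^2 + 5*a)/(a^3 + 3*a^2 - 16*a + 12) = a*(a - 5)/(a^2 + 4*a - 12)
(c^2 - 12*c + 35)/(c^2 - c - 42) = (c - 5)/(c + 6)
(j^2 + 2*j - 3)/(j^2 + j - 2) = (j + 3)/(j + 2)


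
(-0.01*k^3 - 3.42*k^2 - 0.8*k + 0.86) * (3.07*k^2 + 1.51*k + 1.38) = -0.0307*k^5 - 10.5145*k^4 - 7.634*k^3 - 3.2874*k^2 + 0.1946*k + 1.1868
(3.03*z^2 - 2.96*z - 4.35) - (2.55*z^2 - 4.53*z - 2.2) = 0.48*z^2 + 1.57*z - 2.15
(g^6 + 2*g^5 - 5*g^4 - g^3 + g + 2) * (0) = 0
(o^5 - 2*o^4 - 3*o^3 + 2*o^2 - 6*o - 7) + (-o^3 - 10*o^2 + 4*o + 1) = o^5 - 2*o^4 - 4*o^3 - 8*o^2 - 2*o - 6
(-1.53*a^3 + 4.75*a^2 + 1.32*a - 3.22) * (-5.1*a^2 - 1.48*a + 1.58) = 7.803*a^5 - 21.9606*a^4 - 16.1794*a^3 + 21.9734*a^2 + 6.8512*a - 5.0876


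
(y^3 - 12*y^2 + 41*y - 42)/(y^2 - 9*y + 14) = y - 3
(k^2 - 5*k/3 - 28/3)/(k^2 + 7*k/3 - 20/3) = (3*k^2 - 5*k - 28)/(3*k^2 + 7*k - 20)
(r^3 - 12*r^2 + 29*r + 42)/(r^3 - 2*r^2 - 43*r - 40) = (r^2 - 13*r + 42)/(r^2 - 3*r - 40)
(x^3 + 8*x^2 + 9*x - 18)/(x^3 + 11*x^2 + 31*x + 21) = (x^2 + 5*x - 6)/(x^2 + 8*x + 7)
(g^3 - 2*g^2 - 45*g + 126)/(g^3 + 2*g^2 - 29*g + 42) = (g - 6)/(g - 2)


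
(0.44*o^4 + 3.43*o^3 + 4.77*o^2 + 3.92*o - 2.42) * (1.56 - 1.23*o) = -0.5412*o^5 - 3.5325*o^4 - 0.516299999999999*o^3 + 2.6196*o^2 + 9.0918*o - 3.7752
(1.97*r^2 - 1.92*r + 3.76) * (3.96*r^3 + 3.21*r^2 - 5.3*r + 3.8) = 7.8012*r^5 - 1.2795*r^4 - 1.7146*r^3 + 29.7316*r^2 - 27.224*r + 14.288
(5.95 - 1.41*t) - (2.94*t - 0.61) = 6.56 - 4.35*t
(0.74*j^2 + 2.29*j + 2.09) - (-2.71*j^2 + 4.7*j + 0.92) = 3.45*j^2 - 2.41*j + 1.17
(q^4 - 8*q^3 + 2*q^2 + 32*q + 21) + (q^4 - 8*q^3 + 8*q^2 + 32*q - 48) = 2*q^4 - 16*q^3 + 10*q^2 + 64*q - 27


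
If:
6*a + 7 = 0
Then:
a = -7/6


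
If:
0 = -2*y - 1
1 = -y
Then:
No Solution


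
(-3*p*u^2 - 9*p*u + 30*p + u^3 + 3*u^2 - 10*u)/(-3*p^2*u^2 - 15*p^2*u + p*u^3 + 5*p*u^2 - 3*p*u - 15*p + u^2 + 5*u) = (u - 2)/(p*u + 1)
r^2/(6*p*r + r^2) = r/(6*p + r)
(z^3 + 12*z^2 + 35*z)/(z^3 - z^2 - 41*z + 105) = z*(z + 5)/(z^2 - 8*z + 15)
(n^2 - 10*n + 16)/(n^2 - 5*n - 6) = (-n^2 + 10*n - 16)/(-n^2 + 5*n + 6)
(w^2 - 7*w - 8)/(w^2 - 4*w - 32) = (w + 1)/(w + 4)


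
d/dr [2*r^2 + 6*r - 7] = 4*r + 6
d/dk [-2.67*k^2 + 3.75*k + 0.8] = 3.75 - 5.34*k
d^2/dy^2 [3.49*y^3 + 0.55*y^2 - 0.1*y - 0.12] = 20.94*y + 1.1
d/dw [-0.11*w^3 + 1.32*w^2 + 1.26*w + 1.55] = -0.33*w^2 + 2.64*w + 1.26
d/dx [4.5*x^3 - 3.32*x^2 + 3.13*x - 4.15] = 13.5*x^2 - 6.64*x + 3.13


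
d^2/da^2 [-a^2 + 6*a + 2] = -2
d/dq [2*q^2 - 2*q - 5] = 4*q - 2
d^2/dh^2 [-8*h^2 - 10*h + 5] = -16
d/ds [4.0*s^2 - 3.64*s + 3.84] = 8.0*s - 3.64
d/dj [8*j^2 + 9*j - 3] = 16*j + 9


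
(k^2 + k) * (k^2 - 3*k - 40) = k^4 - 2*k^3 - 43*k^2 - 40*k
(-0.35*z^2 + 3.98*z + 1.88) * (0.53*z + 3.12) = -0.1855*z^3 + 1.0174*z^2 + 13.414*z + 5.8656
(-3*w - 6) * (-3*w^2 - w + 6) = 9*w^3 + 21*w^2 - 12*w - 36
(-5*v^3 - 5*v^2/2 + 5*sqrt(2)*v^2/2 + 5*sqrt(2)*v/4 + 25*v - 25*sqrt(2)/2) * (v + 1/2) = -5*v^4 - 5*v^3 + 5*sqrt(2)*v^3/2 + 5*sqrt(2)*v^2/2 + 95*v^2/4 - 95*sqrt(2)*v/8 + 25*v/2 - 25*sqrt(2)/4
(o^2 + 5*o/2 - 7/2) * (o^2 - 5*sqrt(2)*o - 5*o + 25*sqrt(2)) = o^4 - 5*sqrt(2)*o^3 - 5*o^3/2 - 16*o^2 + 25*sqrt(2)*o^2/2 + 35*o/2 + 80*sqrt(2)*o - 175*sqrt(2)/2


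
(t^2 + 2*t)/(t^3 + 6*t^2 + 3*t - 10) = t/(t^2 + 4*t - 5)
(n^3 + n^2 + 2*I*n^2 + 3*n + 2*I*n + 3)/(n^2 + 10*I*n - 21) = (n^2 + n*(1 - I) - I)/(n + 7*I)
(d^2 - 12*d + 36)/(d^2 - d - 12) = (-d^2 + 12*d - 36)/(-d^2 + d + 12)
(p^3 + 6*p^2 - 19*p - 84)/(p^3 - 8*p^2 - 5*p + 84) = (p + 7)/(p - 7)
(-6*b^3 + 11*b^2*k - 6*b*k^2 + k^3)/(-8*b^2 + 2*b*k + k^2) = (3*b^2 - 4*b*k + k^2)/(4*b + k)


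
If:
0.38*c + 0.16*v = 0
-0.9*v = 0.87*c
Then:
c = 0.00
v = 0.00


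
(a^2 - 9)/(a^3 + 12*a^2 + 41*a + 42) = (a - 3)/(a^2 + 9*a + 14)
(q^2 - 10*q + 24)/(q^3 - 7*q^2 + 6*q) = (q - 4)/(q*(q - 1))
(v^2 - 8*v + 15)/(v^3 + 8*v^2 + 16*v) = (v^2 - 8*v + 15)/(v*(v^2 + 8*v + 16))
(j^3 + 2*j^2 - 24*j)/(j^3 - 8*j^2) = (j^2 + 2*j - 24)/(j*(j - 8))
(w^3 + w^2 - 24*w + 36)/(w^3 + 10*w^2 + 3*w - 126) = (w - 2)/(w + 7)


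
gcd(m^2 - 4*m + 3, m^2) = 1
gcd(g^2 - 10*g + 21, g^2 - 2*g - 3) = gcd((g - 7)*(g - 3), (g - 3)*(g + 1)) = g - 3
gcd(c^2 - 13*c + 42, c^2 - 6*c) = c - 6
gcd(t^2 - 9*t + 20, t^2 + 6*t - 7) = 1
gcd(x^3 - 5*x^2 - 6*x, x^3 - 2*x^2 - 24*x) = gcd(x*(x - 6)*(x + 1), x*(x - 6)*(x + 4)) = x^2 - 6*x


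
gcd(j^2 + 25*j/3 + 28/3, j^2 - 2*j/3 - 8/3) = j + 4/3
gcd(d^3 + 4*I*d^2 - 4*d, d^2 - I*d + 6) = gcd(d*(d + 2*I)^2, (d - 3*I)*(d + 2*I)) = d + 2*I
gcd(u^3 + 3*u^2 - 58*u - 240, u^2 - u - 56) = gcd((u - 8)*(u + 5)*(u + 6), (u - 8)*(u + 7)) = u - 8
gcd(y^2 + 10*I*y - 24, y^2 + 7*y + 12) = 1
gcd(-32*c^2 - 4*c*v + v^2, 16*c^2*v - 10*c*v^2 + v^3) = -8*c + v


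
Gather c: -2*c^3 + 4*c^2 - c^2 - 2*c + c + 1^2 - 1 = -2*c^3 + 3*c^2 - c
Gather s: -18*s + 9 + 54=63 - 18*s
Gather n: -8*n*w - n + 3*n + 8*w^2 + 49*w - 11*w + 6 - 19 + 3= n*(2 - 8*w) + 8*w^2 + 38*w - 10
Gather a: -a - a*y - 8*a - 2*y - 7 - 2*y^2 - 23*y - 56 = a*(-y - 9) - 2*y^2 - 25*y - 63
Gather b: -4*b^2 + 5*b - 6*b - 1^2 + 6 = -4*b^2 - b + 5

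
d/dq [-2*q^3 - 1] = -6*q^2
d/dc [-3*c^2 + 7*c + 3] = 7 - 6*c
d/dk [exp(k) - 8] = exp(k)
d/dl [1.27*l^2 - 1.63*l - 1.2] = 2.54*l - 1.63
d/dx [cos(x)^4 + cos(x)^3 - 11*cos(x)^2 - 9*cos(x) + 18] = (-4*cos(x)^3 - 3*cos(x)^2 + 22*cos(x) + 9)*sin(x)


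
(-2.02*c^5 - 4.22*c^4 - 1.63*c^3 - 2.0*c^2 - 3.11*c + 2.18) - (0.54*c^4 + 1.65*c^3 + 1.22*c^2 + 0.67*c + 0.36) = -2.02*c^5 - 4.76*c^4 - 3.28*c^3 - 3.22*c^2 - 3.78*c + 1.82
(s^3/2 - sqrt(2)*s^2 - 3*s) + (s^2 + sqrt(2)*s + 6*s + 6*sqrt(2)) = s^3/2 - sqrt(2)*s^2 + s^2 + sqrt(2)*s + 3*s + 6*sqrt(2)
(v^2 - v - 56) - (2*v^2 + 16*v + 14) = -v^2 - 17*v - 70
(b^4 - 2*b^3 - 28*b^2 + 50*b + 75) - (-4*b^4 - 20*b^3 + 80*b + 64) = 5*b^4 + 18*b^3 - 28*b^2 - 30*b + 11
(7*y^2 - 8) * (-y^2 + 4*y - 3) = -7*y^4 + 28*y^3 - 13*y^2 - 32*y + 24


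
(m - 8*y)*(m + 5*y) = m^2 - 3*m*y - 40*y^2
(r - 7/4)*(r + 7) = r^2 + 21*r/4 - 49/4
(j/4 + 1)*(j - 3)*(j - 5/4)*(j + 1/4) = j^4/4 - 213*j^2/64 + 187*j/64 + 15/16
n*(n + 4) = n^2 + 4*n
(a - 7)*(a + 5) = a^2 - 2*a - 35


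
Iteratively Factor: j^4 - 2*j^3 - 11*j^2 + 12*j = (j - 4)*(j^3 + 2*j^2 - 3*j) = (j - 4)*(j - 1)*(j^2 + 3*j) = (j - 4)*(j - 1)*(j + 3)*(j)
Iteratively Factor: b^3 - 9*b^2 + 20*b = (b - 4)*(b^2 - 5*b) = b*(b - 4)*(b - 5)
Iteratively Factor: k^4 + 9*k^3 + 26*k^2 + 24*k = (k + 2)*(k^3 + 7*k^2 + 12*k) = (k + 2)*(k + 3)*(k^2 + 4*k) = k*(k + 2)*(k + 3)*(k + 4)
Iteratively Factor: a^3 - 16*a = (a)*(a^2 - 16) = a*(a - 4)*(a + 4)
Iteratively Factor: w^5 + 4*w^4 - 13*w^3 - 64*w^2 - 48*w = (w)*(w^4 + 4*w^3 - 13*w^2 - 64*w - 48) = w*(w + 3)*(w^3 + w^2 - 16*w - 16) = w*(w + 1)*(w + 3)*(w^2 - 16) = w*(w - 4)*(w + 1)*(w + 3)*(w + 4)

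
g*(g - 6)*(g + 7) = g^3 + g^2 - 42*g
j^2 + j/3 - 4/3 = (j - 1)*(j + 4/3)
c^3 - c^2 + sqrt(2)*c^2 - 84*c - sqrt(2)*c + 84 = (c - 1)*(c - 6*sqrt(2))*(c + 7*sqrt(2))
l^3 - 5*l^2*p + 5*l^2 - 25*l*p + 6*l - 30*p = (l + 2)*(l + 3)*(l - 5*p)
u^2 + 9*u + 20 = (u + 4)*(u + 5)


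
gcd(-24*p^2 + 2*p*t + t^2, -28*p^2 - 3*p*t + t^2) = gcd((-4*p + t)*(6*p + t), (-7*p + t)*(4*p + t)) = 1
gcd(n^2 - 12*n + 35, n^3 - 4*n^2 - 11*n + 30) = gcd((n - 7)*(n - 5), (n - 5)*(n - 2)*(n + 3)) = n - 5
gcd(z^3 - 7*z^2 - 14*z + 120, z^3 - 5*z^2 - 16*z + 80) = z^2 - z - 20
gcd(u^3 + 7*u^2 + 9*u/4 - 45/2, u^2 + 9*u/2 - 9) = u^2 + 9*u/2 - 9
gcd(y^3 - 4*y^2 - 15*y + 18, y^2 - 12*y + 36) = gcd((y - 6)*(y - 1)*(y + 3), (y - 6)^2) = y - 6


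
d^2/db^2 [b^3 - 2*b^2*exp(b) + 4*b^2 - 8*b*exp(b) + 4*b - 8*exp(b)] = -2*b^2*exp(b) - 16*b*exp(b) + 6*b - 28*exp(b) + 8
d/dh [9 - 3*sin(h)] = -3*cos(h)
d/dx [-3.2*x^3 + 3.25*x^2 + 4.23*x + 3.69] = -9.6*x^2 + 6.5*x + 4.23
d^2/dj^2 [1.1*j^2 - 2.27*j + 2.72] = 2.20000000000000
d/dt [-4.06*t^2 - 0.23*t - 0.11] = -8.12*t - 0.23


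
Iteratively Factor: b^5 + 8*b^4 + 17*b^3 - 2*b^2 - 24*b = (b - 1)*(b^4 + 9*b^3 + 26*b^2 + 24*b) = (b - 1)*(b + 4)*(b^3 + 5*b^2 + 6*b) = b*(b - 1)*(b + 4)*(b^2 + 5*b + 6) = b*(b - 1)*(b + 3)*(b + 4)*(b + 2)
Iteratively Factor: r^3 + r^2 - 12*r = (r - 3)*(r^2 + 4*r) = (r - 3)*(r + 4)*(r)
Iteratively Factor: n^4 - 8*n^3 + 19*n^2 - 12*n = (n - 1)*(n^3 - 7*n^2 + 12*n) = (n - 4)*(n - 1)*(n^2 - 3*n) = n*(n - 4)*(n - 1)*(n - 3)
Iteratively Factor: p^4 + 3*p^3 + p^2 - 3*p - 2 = (p + 1)*(p^3 + 2*p^2 - p - 2) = (p + 1)^2*(p^2 + p - 2) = (p - 1)*(p + 1)^2*(p + 2)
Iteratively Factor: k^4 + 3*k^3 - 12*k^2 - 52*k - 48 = (k - 4)*(k^3 + 7*k^2 + 16*k + 12) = (k - 4)*(k + 2)*(k^2 + 5*k + 6) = (k - 4)*(k + 2)^2*(k + 3)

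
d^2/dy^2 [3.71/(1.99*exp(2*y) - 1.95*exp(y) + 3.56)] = ((7.2345 - 29.5316*exp(y))*(1.99*exp(2*y) - 1.95*exp(y) + 3.56) + 3.71*(3.98*exp(y) - 1.95)*(7.96*exp(y) - 3.9)*exp(y))*exp(y)/(1.99*exp(2*y) - 1.95*exp(y) + 3.56)^3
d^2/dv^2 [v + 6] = 0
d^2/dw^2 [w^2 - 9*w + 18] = 2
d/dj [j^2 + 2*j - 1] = 2*j + 2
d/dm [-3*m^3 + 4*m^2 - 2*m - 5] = -9*m^2 + 8*m - 2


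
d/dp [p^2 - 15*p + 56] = 2*p - 15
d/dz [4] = 0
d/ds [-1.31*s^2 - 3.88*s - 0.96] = -2.62*s - 3.88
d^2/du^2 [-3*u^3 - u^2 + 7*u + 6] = -18*u - 2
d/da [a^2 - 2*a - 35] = 2*a - 2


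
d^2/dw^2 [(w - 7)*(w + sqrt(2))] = 2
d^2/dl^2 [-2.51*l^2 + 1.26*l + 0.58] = -5.02000000000000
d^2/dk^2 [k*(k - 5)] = 2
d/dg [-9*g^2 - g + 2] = -18*g - 1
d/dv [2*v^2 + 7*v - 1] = 4*v + 7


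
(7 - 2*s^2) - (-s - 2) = -2*s^2 + s + 9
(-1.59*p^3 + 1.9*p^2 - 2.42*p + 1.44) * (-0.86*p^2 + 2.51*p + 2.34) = 1.3674*p^5 - 5.6249*p^4 + 3.1296*p^3 - 2.8666*p^2 - 2.0484*p + 3.3696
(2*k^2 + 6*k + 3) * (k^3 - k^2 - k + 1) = 2*k^5 + 4*k^4 - 5*k^3 - 7*k^2 + 3*k + 3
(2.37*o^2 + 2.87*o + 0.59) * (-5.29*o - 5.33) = -12.5373*o^3 - 27.8144*o^2 - 18.4182*o - 3.1447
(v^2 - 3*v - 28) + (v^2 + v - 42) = 2*v^2 - 2*v - 70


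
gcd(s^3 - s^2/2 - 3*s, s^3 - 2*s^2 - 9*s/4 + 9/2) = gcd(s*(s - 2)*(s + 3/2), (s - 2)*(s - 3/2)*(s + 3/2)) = s^2 - s/2 - 3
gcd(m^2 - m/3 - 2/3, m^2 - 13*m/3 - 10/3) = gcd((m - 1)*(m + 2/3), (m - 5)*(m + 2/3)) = m + 2/3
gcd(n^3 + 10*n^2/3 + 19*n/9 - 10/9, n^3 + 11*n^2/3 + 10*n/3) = n^2 + 11*n/3 + 10/3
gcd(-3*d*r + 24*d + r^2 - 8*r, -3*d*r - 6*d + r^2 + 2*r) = -3*d + r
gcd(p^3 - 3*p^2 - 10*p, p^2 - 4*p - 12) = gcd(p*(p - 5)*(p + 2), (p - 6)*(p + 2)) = p + 2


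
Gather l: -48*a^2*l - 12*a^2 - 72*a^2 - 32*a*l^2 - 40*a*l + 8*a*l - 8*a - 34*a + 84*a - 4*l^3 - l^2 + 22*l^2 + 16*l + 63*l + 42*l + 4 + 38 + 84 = -84*a^2 + 42*a - 4*l^3 + l^2*(21 - 32*a) + l*(-48*a^2 - 32*a + 121) + 126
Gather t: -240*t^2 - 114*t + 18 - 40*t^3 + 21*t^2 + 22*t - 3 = -40*t^3 - 219*t^2 - 92*t + 15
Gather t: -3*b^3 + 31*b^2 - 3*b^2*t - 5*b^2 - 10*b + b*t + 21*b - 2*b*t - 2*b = -3*b^3 + 26*b^2 + 9*b + t*(-3*b^2 - b)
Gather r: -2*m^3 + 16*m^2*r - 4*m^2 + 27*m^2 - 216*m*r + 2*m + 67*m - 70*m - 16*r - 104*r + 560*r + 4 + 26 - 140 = -2*m^3 + 23*m^2 - m + r*(16*m^2 - 216*m + 440) - 110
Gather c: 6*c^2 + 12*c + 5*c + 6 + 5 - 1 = 6*c^2 + 17*c + 10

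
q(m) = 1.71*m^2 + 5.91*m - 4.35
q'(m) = 3.42*m + 5.91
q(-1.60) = -9.43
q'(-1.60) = 0.44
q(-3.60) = -3.46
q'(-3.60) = -6.40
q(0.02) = -4.23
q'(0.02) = 5.98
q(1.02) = 3.46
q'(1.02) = 9.40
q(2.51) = 21.26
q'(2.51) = 14.49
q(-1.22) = -9.02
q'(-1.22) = 1.74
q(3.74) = 41.67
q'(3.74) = 18.70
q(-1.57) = -9.41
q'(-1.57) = 0.54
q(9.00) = 187.35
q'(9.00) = 36.69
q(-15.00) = 291.75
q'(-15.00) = -45.39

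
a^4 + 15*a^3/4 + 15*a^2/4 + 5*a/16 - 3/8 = (a - 1/4)*(a + 1/2)*(a + 3/2)*(a + 2)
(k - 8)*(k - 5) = k^2 - 13*k + 40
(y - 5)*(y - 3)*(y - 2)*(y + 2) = y^4 - 8*y^3 + 11*y^2 + 32*y - 60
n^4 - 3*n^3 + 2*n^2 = n^2*(n - 2)*(n - 1)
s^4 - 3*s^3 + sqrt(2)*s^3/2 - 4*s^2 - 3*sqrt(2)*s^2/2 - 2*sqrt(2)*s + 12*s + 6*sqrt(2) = (s - 3)*(s - 2)*(s + 2)*(s + sqrt(2)/2)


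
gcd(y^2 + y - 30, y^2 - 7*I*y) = 1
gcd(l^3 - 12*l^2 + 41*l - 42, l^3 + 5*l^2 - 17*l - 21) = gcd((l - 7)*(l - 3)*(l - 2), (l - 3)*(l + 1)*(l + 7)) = l - 3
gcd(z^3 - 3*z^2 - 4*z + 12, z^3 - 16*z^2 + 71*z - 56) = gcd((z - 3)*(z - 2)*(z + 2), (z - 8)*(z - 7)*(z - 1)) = 1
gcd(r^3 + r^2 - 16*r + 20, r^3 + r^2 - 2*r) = 1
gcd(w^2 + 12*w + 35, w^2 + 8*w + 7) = w + 7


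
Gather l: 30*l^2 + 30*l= 30*l^2 + 30*l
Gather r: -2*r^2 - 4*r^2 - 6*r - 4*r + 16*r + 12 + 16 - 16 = -6*r^2 + 6*r + 12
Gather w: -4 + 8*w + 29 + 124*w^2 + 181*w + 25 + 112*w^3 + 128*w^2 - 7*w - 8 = 112*w^3 + 252*w^2 + 182*w + 42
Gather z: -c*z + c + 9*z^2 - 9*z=c + 9*z^2 + z*(-c - 9)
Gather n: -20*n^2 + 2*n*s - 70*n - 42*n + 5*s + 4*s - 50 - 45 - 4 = -20*n^2 + n*(2*s - 112) + 9*s - 99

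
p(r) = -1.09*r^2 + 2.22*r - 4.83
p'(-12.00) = 28.38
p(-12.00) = -188.43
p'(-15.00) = 34.92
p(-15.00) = -283.38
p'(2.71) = -3.69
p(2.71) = -6.82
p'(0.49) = 1.15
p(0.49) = -4.00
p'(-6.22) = 15.78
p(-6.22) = -60.81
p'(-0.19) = 2.63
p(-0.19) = -5.29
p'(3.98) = -6.46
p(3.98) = -13.26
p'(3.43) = -5.26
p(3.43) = -10.04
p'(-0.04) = 2.31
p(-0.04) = -4.92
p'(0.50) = 1.13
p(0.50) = -3.99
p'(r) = 2.22 - 2.18*r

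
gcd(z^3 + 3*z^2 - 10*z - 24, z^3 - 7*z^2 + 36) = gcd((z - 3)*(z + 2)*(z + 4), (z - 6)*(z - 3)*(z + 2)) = z^2 - z - 6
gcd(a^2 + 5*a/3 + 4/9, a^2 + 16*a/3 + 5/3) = a + 1/3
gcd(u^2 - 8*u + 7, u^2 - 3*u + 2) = u - 1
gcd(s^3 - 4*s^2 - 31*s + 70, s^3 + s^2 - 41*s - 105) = s^2 - 2*s - 35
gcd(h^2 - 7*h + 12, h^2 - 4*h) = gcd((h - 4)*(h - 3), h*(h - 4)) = h - 4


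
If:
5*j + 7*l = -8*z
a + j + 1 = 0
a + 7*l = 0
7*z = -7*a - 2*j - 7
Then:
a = -75/82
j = -7/82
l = 75/574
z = -5/82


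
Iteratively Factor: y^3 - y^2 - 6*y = (y - 3)*(y^2 + 2*y) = (y - 3)*(y + 2)*(y)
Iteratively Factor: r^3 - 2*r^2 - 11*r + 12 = (r - 1)*(r^2 - r - 12) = (r - 1)*(r + 3)*(r - 4)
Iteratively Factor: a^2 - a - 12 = (a - 4)*(a + 3)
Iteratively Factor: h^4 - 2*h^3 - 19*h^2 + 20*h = (h)*(h^3 - 2*h^2 - 19*h + 20) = h*(h - 5)*(h^2 + 3*h - 4) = h*(h - 5)*(h + 4)*(h - 1)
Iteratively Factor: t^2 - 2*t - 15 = (t + 3)*(t - 5)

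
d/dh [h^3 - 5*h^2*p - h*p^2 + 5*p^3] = 3*h^2 - 10*h*p - p^2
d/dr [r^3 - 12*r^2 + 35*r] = 3*r^2 - 24*r + 35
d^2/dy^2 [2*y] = 0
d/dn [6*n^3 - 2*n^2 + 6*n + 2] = 18*n^2 - 4*n + 6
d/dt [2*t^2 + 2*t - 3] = 4*t + 2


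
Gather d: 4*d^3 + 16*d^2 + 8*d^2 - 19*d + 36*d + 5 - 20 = 4*d^3 + 24*d^2 + 17*d - 15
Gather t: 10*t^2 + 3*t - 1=10*t^2 + 3*t - 1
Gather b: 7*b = 7*b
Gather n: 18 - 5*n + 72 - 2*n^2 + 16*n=-2*n^2 + 11*n + 90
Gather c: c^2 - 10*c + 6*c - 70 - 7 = c^2 - 4*c - 77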